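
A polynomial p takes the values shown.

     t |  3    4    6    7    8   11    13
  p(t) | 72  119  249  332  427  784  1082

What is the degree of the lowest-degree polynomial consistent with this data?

Divided differences on the nodes 3, 4, 6, 7, 8, 11, 13:
  order 0: 72  119  249  332  427  784  1082
  order 1: 47  65  83  95  119  149
  order 2: 6  6  6  6  6
  order 3: 0  0  0  0
  order 4: 0  0  0
  order 5: 0  0
  order 6: 0
The order-2 divided differences are all 6 (nonzero) and every higher order vanishes, so the data lies on a polynomial of degree exactly 2.

2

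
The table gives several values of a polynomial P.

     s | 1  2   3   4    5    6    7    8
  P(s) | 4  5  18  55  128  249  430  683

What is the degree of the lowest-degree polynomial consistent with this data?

Forward differences of the values at s = 1, 2, 3, 4, 5, 6, 7, 8:
  P  : 4  5  18  55  128  249  430  683
  Δ  : 1  13  37  73  121  181  253
  Δ^2: 12  24  36  48  60  72
  Δ^3: 12  12  12  12  12
  Δ^4: 0  0  0  0
  Δ^5: 0  0  0
  Δ^6: 0  0
  Δ^7: 0
The third differences are constant (12) and nonzero, while all higher differences vanish, so the minimal degree is 3.

3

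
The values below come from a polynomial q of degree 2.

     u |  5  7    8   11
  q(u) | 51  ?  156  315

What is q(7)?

The 3 known points determine the degree-2 polynomial uniquely.
Write q(u) = au^2 + bu + c. Substituting each data point gives a linear system:
  25a + 5b + c = 51
  64a + 8b + c = 156
  121a + 11b + c = 315
Solving the system yields a = 3, b = -4, c = -4.
So q(u) = 3u^2 - 4u - 4.
Then q(7) = 115.

115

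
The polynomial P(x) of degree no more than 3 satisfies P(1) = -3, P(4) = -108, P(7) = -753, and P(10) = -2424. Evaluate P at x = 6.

-448

Write P(x) = ax^3 + bx^2 + cx + d. Substituting each data point gives a linear system:
  a + b + c + d = -3
  64a + 16b + 4c + d = -108
  343a + 49b + 7c + d = -753
  1000a + 100b + 10c + d = -2424
Solving the system yields a = -3, b = 6, c = -2, d = -4.
So P(x) = -3x³ + 6x² - 2x - 4.
Then P(6) = -448.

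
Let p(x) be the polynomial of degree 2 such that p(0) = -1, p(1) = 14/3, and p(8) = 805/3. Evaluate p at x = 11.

1504/3

Write p(x) = ax^2 + bx + c. Substituting each data point gives a linear system:
  c = -1
  a + b + c = 14/3
  64a + 8b + c = 805/3
Solving the system yields a = 4, b = 5/3, c = -1.
So p(x) = 4x^2 + (5/3)x - 1.
Then p(11) = 1504/3.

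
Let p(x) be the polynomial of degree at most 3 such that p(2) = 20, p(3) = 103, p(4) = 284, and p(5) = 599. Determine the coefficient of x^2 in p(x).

Write p(x) = ax^3 + bx^2 + cx + d. Substituting each data point gives a linear system:
  8a + 4b + 2c + d = 20
  27a + 9b + 3c + d = 103
  64a + 16b + 4c + d = 284
  125a + 25b + 5c + d = 599
Solving the system yields a = 6, b = -5, c = -6, d = 4.
So p(x) = 6x^3 - 5x^2 - 6x + 4.
The coefficient of x^2 is -5.

-5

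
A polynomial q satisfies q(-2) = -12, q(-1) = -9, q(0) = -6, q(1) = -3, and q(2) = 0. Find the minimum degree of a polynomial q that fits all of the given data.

Forward differences of the values at t = -2, -1, 0, 1, 2:
  q  : -12  -9  -6  -3  0
  Δ  : 3  3  3  3
  Δ^2: 0  0  0
  Δ^3: 0  0
  Δ^4: 0
The first differences are constant (3) and nonzero, while all higher differences vanish, so the minimal degree is 1.

1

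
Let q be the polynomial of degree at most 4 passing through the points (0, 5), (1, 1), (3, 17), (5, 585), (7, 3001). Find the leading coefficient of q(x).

Write q(x) = ax^4 + bx^3 + cx^2 + dx + e. Substituting each data point gives a linear system:
  e = 5
  a + b + c + d + e = 1
  81a + 27b + 9c + 3d + e = 17
  625a + 125b + 25c + 5d + e = 585
  2401a + 343b + 49c + 7d + e = 3001
Solving the system yields a = 2, b = -5, c = -2, d = 1, e = 5.
So q(x) = 2x⁴ - 5x³ - 2x² + x + 5.
The leading coefficient is 2.

2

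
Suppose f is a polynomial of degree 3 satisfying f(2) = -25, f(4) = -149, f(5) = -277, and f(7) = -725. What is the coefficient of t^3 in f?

Write f(t) = at^3 + bt^2 + ct + d. Substituting each data point gives a linear system:
  8a + 4b + 2c + d = -25
  64a + 16b + 4c + d = -149
  125a + 25b + 5c + d = -277
  343a + 49b + 7c + d = -725
Solving the system yields a = -2, b = 0, c = -6, d = 3.
So f(t) = -2t^3 - 6t + 3.
The leading coefficient is -2.

-2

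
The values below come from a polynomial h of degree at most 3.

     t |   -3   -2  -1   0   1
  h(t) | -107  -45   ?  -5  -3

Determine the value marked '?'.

-15

The 4 known points determine the degree-3 polynomial uniquely.
Write h(t) = at^3 + bt^2 + ct + d. Substituting each data point gives a linear system:
  -27a + 9b - 3c + d = -107
  -8a + 4b - 2c + d = -45
  d = -5
  a + b + c + d = -3
Solving the system yields a = 2, b = -4, c = 4, d = -5.
So h(t) = 2t^3 - 4t^2 + 4t - 5.
Then h(-1) = -15.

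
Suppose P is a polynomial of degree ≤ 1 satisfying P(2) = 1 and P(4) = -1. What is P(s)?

Write P(s) = as + b. Substituting each data point gives a linear system:
  2a + b = 1
  4a + b = -1
Solving the system yields a = -1, b = 3.
So P(s) = -s + 3.
Check: P(2) = 1. ✓

P(s) = -s + 3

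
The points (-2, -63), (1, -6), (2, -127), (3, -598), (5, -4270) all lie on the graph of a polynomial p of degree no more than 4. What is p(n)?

Using the Lagrange interpolation formula with nodes -2, 1, 2, 3, 5:
  L_0(n) = (n - 1)(n - 2)(n - 3)(n - 5) / 420
  L_1(n) = (n + 2)(n - 2)(n - 3)(n - 5) / -24
  L_2(n) = (n + 2)(n - 1)(n - 3)(n - 5) / 12
  L_3(n) = (n + 2)(n - 1)(n - 2)(n - 5) / -20
  L_4(n) = (n + 2)(n - 1)(n - 2)(n - 3) / 168
Then p(n) = -63·L_0(n) - 6·L_1(n) - 127·L_2(n) - 598·L_3(n) - 4270·L_4(n).
Expanding and collecting terms gives p(n) = -6n⁴ - 4n³ - n² + 5.
Check: p(5) = -4270. ✓

p(n) = -6n^4 - 4n^3 - n^2 + 5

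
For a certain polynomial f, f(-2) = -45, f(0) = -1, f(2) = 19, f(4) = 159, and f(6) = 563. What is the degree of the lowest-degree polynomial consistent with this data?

3

Forward differences of the values at x = -2, 0, 2, 4, 6:
  f  : -45  -1  19  159  563
  Δ  : 44  20  140  404
  Δ^2: -24  120  264
  Δ^3: 144  144
  Δ^4: 0
The third differences are constant (144) and nonzero, while all higher differences vanish, so the minimal degree is 3.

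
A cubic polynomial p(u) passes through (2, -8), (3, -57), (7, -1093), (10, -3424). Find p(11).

-4625

Using the Lagrange interpolation formula with nodes 2, 3, 7, 10:
  L_0(u) = (u - 3)(u - 7)(u - 10) / -40
  L_1(u) = (u - 2)(u - 7)(u - 10) / 28
  L_2(u) = (u - 2)(u - 3)(u - 10) / -60
  L_3(u) = (u - 2)(u - 3)(u - 7) / 168
Then p(u) = -8·L_0(u) - 57·L_1(u) - 1093·L_2(u) - 3424·L_3(u).
Expanding and collecting terms gives p(u) = -4u^3 + 6u^2 - 3u + 6.
Evaluating at u = 11: p(11) = -4625.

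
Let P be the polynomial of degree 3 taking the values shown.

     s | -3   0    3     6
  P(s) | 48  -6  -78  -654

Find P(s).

Using the Lagrange interpolation formula with nodes -3, 0, 3, 6:
  L_0(s) = s(s - 3)(s - 6) / -162
  L_1(s) = (s + 3)(s - 3)(s - 6) / 54
  L_2(s) = (s + 3)s(s - 6) / -54
  L_3(s) = (s + 3)s(s - 3) / 162
Then P(s) = 48·L_0(s) - 6·L_1(s) - 78·L_2(s) - 654·L_3(s).
Expanding and collecting terms gives P(s) = -3s³ - s² + 6s - 6.
Check: P(-3) = 48. ✓

P(s) = -3s^3 - s^2 + 6s - 6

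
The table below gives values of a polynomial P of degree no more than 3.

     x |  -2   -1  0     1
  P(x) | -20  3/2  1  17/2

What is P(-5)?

-1033/2

Write P(x) = ax^3 + bx^2 + cx + d. Substituting each data point gives a linear system:
  -8a + 4b - 2c + d = -20
  -a + b - c + d = 3/2
  d = 1
  a + b + c + d = 17/2
Solving the system yields a = 5, b = 4, c = -3/2, d = 1.
So P(x) = 5x³ + 4x² - (3/2)x + 1.
Then P(-5) = -1033/2.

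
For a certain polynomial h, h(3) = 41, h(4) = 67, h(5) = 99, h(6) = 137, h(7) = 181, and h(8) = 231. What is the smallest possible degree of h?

Forward differences of the values at n = 3, 4, 5, 6, 7, 8:
  h  : 41  67  99  137  181  231
  Δ  : 26  32  38  44  50
  Δ^2: 6  6  6  6
  Δ^3: 0  0  0
  Δ^4: 0  0
  Δ^5: 0
The second differences are constant (6) and nonzero, while all higher differences vanish, so the minimal degree is 2.

2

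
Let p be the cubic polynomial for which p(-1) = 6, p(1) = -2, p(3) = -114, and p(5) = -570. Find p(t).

p(t) = -5t^3 + 2t^2 + t

Write p(t) = at^3 + bt^2 + ct + d. Substituting each data point gives a linear system:
  -a + b - c + d = 6
  a + b + c + d = -2
  27a + 9b + 3c + d = -114
  125a + 25b + 5c + d = -570
Solving the system yields a = -5, b = 2, c = 1, d = 0.
So p(t) = -5t^3 + 2t^2 + t.
Check: p(3) = -114. ✓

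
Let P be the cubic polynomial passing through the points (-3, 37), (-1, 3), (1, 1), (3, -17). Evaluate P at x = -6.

Write P(x) = ax^3 + bx^2 + cx + d. Substituting each data point gives a linear system:
  -27a + 9b - 3c + d = 37
  -a + b - c + d = 3
  a + b + c + d = 1
  27a + 9b + 3c + d = -17
Solving the system yields a = -1, b = 1, c = 0, d = 1.
So P(x) = -x³ + x² + 1.
Then P(-6) = 253.

253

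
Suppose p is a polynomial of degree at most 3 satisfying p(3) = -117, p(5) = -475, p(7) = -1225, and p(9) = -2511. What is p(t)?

p(t) = -3t^3 - 4t^2

Write p(t) = at^3 + bt^2 + ct + d. Substituting each data point gives a linear system:
  27a + 9b + 3c + d = -117
  125a + 25b + 5c + d = -475
  343a + 49b + 7c + d = -1225
  729a + 81b + 9c + d = -2511
Solving the system yields a = -3, b = -4, c = 0, d = 0.
So p(t) = -3t³ - 4t².
Check: p(3) = -117. ✓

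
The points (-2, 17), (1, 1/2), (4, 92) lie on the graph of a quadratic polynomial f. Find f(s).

Write f(s) = as^2 + bs + c. Substituting each data point gives a linear system:
  4a - 2b + c = 17
  a + b + c = 1/2
  16a + 4b + c = 92
Solving the system yields a = 6, b = 1/2, c = -6.
So f(s) = 6s^2 + (1/2)s - 6.
Check: f(1) = 1/2. ✓

f(s) = 6s^2 + (1/2)s - 6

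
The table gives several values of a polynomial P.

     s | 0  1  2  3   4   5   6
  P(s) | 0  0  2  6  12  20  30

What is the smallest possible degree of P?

2

Forward differences of the values at s = 0, 1, 2, 3, 4, 5, 6:
  P  : 0  0  2  6  12  20  30
  Δ  : 0  2  4  6  8  10
  Δ^2: 2  2  2  2  2
  Δ^3: 0  0  0  0
  Δ^4: 0  0  0
  Δ^5: 0  0
  Δ^6: 0
The second differences are constant (2) and nonzero, while all higher differences vanish, so the minimal degree is 2.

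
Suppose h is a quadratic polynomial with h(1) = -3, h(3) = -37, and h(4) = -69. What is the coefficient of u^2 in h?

Write h(u) = au^2 + bu + c. Substituting each data point gives a linear system:
  a + b + c = -3
  9a + 3b + c = -37
  16a + 4b + c = -69
Solving the system yields a = -5, b = 3, c = -1.
So h(u) = -5u^2 + 3u - 1.
The leading coefficient is -5.

-5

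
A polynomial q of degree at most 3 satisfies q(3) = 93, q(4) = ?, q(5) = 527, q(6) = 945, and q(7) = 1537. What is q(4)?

253

The 4 known points determine the degree-3 polynomial uniquely.
Write q(s) = as^3 + bs^2 + cs + d. Substituting each data point gives a linear system:
  27a + 9b + 3c + d = 93
  125a + 25b + 5c + d = 527
  216a + 36b + 6c + d = 945
  343a + 49b + 7c + d = 1537
Solving the system yields a = 5, b = -3, c = -4, d = -3.
So q(s) = 5s^3 - 3s^2 - 4s - 3.
Then q(4) = 253.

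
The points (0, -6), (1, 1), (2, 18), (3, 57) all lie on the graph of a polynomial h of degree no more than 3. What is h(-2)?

Using the Lagrange interpolation formula with nodes 0, 1, 2, 3:
  L_0(s) = (s - 1)(s - 2)(s - 3) / -6
  L_1(s) = s(s - 2)(s - 3) / 2
  L_2(s) = s(s - 1)(s - 3) / -2
  L_3(s) = s(s - 1)(s - 2) / 6
Then h(s) = -6·L_0(s) + 1·L_1(s) + 18·L_2(s) + 57·L_3(s).
Expanding and collecting terms gives h(s) = 2s^3 - s^2 + 6s - 6.
Evaluating at s = -2: h(-2) = -38.

-38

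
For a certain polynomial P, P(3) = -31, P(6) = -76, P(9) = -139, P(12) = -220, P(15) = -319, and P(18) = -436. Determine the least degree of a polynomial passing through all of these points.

2

Forward differences of the values at x = 3, 6, 9, 12, 15, 18:
  P  : -31  -76  -139  -220  -319  -436
  Δ  : -45  -63  -81  -99  -117
  Δ^2: -18  -18  -18  -18
  Δ^3: 0  0  0
  Δ^4: 0  0
  Δ^5: 0
The second differences are constant (-18) and nonzero, while all higher differences vanish, so the minimal degree is 2.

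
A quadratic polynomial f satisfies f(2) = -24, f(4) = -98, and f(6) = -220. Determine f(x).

Using the Lagrange interpolation formula with nodes 2, 4, 6:
  L_0(x) = (x - 4)(x - 6) / 8
  L_1(x) = (x - 2)(x - 6) / -4
  L_2(x) = (x - 2)(x - 4) / 8
Then f(x) = -24·L_0(x) - 98·L_1(x) - 220·L_2(x).
Expanding and collecting terms gives f(x) = -6x^2 - x + 2.
Check: f(6) = -220. ✓

f(x) = -6x^2 - x + 2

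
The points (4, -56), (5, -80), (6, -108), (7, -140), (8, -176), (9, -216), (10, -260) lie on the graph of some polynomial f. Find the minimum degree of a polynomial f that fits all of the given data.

2

Forward differences of the values at n = 4, 5, 6, 7, 8, 9, 10:
  f  : -56  -80  -108  -140  -176  -216  -260
  Δ  : -24  -28  -32  -36  -40  -44
  Δ^2: -4  -4  -4  -4  -4
  Δ^3: 0  0  0  0
  Δ^4: 0  0  0
  Δ^5: 0  0
  Δ^6: 0
The second differences are constant (-4) and nonzero, while all higher differences vanish, so the minimal degree is 2.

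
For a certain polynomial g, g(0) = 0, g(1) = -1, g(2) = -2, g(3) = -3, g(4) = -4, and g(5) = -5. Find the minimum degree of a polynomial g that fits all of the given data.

1

Forward differences of the values at u = 0, 1, 2, 3, 4, 5:
  g  : 0  -1  -2  -3  -4  -5
  Δ  : -1  -1  -1  -1  -1
  Δ^2: 0  0  0  0
  Δ^3: 0  0  0
  Δ^4: 0  0
  Δ^5: 0
The first differences are constant (-1) and nonzero, while all higher differences vanish, so the minimal degree is 1.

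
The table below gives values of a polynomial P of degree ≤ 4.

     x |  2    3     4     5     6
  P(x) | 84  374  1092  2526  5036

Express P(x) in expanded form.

P(x) = 3x^4 + 6x^3 - 5x^2 + 6x - 4

Using the Lagrange interpolation formula with nodes 2, 3, 4, 5, 6:
  L_0(x) = (x - 3)(x - 4)(x - 5)(x - 6) / 24
  L_1(x) = (x - 2)(x - 4)(x - 5)(x - 6) / -6
  L_2(x) = (x - 2)(x - 3)(x - 5)(x - 6) / 4
  L_3(x) = (x - 2)(x - 3)(x - 4)(x - 6) / -6
  L_4(x) = (x - 2)(x - 3)(x - 4)(x - 5) / 24
Then P(x) = 84·L_0(x) + 374·L_1(x) + 1092·L_2(x) + 2526·L_3(x) + 5036·L_4(x).
Expanding and collecting terms gives P(x) = 3x⁴ + 6x³ - 5x² + 6x - 4.
Check: P(4) = 1092. ✓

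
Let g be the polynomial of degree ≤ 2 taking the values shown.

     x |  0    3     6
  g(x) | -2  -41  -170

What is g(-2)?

Using the Lagrange interpolation formula with nodes 0, 3, 6:
  L_0(x) = (x - 3)(x - 6) / 18
  L_1(x) = x(x - 6) / -9
  L_2(x) = x(x - 3) / 18
Then g(x) = -2·L_0(x) - 41·L_1(x) - 170·L_2(x).
Expanding and collecting terms gives g(x) = -5x^2 + 2x - 2.
Evaluating at x = -2: g(-2) = -26.

-26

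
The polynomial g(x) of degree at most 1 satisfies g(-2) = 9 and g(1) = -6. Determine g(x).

g(x) = -5x - 1

Write g(x) = ax + b. Substituting each data point gives a linear system:
  -2a + b = 9
  a + b = -6
Solving the system yields a = -5, b = -1.
So g(x) = -5x - 1.
Check: g(1) = -6. ✓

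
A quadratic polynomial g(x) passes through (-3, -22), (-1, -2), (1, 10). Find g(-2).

-11

Write g(x) = ax^2 + bx + c. Substituting each data point gives a linear system:
  9a - 3b + c = -22
  a - b + c = -2
  a + b + c = 10
Solving the system yields a = -1, b = 6, c = 5.
So g(x) = -x^2 + 6x + 5.
Then g(-2) = -11.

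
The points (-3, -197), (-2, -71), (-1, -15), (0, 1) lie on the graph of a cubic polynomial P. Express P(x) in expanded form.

Write P(x) = ax^3 + bx^2 + cx + d. Substituting each data point gives a linear system:
  -27a + 9b - 3c + d = -197
  -8a + 4b - 2c + d = -71
  -a + b - c + d = -15
  d = 1
Solving the system yields a = 5, b = -5, c = 6, d = 1.
So P(x) = 5x^3 - 5x^2 + 6x + 1.
Check: P(-1) = -15. ✓

P(x) = 5x^3 - 5x^2 + 6x + 1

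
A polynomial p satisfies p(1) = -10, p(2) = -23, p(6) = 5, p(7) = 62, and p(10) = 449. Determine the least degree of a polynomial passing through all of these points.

3

Divided differences on the nodes 1, 2, 6, 7, 10:
  order 0: -10  -23  5  62  449
  order 1: -13  7  57  129
  order 2: 4  10  18
  order 3: 1  1
  order 4: 0
The order-3 divided differences are all 1 (nonzero) and every higher order vanishes, so the data lies on a polynomial of degree exactly 3.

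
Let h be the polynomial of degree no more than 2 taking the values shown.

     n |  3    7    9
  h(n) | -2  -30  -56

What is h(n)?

h(n) = -n^2 + 3n - 2

Using the Lagrange interpolation formula with nodes 3, 7, 9:
  L_0(n) = (n - 7)(n - 9) / 24
  L_1(n) = (n - 3)(n - 9) / -8
  L_2(n) = (n - 3)(n - 7) / 12
Then h(n) = -2·L_0(n) - 30·L_1(n) - 56·L_2(n).
Expanding and collecting terms gives h(n) = -n^2 + 3n - 2.
Check: h(7) = -30. ✓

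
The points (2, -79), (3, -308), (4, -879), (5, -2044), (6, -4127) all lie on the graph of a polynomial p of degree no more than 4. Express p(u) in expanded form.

p(u) = -3u^4 - 6u^2 - 4u + 1

Write p(u) = au^4 + bu^3 + cu^2 + du + e. Substituting each data point gives a linear system:
  16a + 8b + 4c + 2d + e = -79
  81a + 27b + 9c + 3d + e = -308
  256a + 64b + 16c + 4d + e = -879
  625a + 125b + 25c + 5d + e = -2044
  1296a + 216b + 36c + 6d + e = -4127
Solving the system yields a = -3, b = 0, c = -6, d = -4, e = 1.
So p(u) = -3u^4 - 6u^2 - 4u + 1.
Check: p(3) = -308. ✓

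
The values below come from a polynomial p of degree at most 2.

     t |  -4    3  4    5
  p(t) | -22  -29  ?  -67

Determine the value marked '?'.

-46

The 3 known points determine the degree-2 polynomial uniquely.
Write p(t) = at^2 + bt + c. Substituting each data point gives a linear system:
  16a - 4b + c = -22
  9a + 3b + c = -29
  25a + 5b + c = -67
Solving the system yields a = -2, b = -3, c = -2.
So p(t) = -2t^2 - 3t - 2.
Then p(4) = -46.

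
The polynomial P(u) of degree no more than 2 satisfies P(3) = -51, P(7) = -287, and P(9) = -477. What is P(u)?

Using the Lagrange interpolation formula with nodes 3, 7, 9:
  L_0(u) = (u - 7)(u - 9) / 24
  L_1(u) = (u - 3)(u - 9) / -8
  L_2(u) = (u - 3)(u - 7) / 12
Then P(u) = -51·L_0(u) - 287·L_1(u) - 477·L_2(u).
Expanding and collecting terms gives P(u) = -6u^2 + u.
Check: P(7) = -287. ✓

P(u) = -6u^2 + u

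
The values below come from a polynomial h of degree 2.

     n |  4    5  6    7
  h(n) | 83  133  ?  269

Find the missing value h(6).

On equispaced nodes a degree-2 polynomial has vanishing third forward difference, so
  - h(4) + 3·h(5) - 3·h(6) + h(7) = 0.
Substituting the known values and solving for h(6):
  -3·h(6) = -585
  h(6) = 195.

195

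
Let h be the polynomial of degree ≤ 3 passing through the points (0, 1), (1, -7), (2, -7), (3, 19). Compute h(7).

Write h(u) = au^3 + bu^2 + cu + d. Substituting each data point gives a linear system:
  d = 1
  a + b + c + d = -7
  8a + 4b + 2c + d = -7
  27a + 9b + 3c + d = 19
Solving the system yields a = 3, b = -5, c = -6, d = 1.
So h(u) = 3u^3 - 5u^2 - 6u + 1.
Then h(7) = 743.

743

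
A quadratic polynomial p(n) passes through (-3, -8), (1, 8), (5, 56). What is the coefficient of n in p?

6

Write p(n) = an^2 + bn + c. Substituting each data point gives a linear system:
  9a - 3b + c = -8
  a + b + c = 8
  25a + 5b + c = 56
Solving the system yields a = 1, b = 6, c = 1.
So p(n) = n^2 + 6n + 1.
The coefficient of n is 6.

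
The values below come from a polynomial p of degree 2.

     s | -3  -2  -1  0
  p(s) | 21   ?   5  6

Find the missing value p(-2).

On equispaced nodes a degree-2 polynomial has vanishing third forward difference, so
  - p(-3) + 3·p(-2) - 3·p(-1) + p(0) = 0.
Substituting the known values and solving for p(-2):
  3·p(-2) = 30
  p(-2) = 10.

10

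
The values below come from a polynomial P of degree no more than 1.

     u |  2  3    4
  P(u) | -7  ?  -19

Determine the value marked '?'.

-13

On equispaced nodes a degree-1 polynomial has vanishing second forward difference, so
  P(2) - 2·P(3) + P(4) = 0.
Substituting the known values and solving for P(3):
  -2·P(3) = 26
  P(3) = -13.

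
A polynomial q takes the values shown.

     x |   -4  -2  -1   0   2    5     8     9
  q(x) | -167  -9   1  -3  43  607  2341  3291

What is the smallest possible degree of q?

3

Divided differences on the nodes -4, -2, -1, 0, 2, 5, 8, 9:
  order 0: -167  -9  1  -3  43  607  2341  3291
  order 1: 79  10  -4  23  188  578  950
  order 2: -23  -7  9  33  65  93
  order 3: 4  4  4  4  4
  order 4: 0  0  0  0
  order 5: 0  0  0
  order 6: 0  0
  order 7: 0
The order-3 divided differences are all 4 (nonzero) and every higher order vanishes, so the data lies on a polynomial of degree exactly 3.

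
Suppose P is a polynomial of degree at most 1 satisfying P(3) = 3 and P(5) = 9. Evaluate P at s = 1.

Using the Lagrange interpolation formula with nodes 3, 5:
  L_0(s) = (s - 5) / -2
  L_1(s) = (s - 3) / 2
Then P(s) = 3·L_0(s) + 9·L_1(s).
Expanding and collecting terms gives P(s) = 3s - 6.
Evaluating at s = 1: P(1) = -3.

-3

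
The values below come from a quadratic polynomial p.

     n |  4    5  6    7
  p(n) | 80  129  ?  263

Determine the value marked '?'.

On equispaced nodes a degree-2 polynomial has vanishing third forward difference, so
  - p(4) + 3·p(5) - 3·p(6) + p(7) = 0.
Substituting the known values and solving for p(6):
  -3·p(6) = -570
  p(6) = 190.

190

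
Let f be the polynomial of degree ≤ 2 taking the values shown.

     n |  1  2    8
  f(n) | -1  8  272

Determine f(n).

Write f(n) = an^2 + bn + c. Substituting each data point gives a linear system:
  a + b + c = -1
  4a + 2b + c = 8
  64a + 8b + c = 272
Solving the system yields a = 5, b = -6, c = 0.
So f(n) = 5n^2 - 6n.
Check: f(1) = -1. ✓

f(n) = 5n^2 - 6n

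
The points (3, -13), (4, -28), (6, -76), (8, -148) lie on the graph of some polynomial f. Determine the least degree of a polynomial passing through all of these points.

2

Divided differences on the nodes 3, 4, 6, 8:
  order 0: -13  -28  -76  -148
  order 1: -15  -24  -36
  order 2: -3  -3
  order 3: 0
The order-2 divided differences are all -3 (nonzero) and every higher order vanishes, so the data lies on a polynomial of degree exactly 2.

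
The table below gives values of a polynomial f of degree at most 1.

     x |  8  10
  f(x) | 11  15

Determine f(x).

f(x) = 2x - 5

Write f(x) = ax + b. Substituting each data point gives a linear system:
  8a + b = 11
  10a + b = 15
Solving the system yields a = 2, b = -5.
So f(x) = 2x - 5.
Check: f(8) = 11. ✓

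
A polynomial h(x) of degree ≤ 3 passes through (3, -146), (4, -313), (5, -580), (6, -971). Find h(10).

Write h(x) = ax^3 + bx^2 + cx + d. Substituting each data point gives a linear system:
  27a + 9b + 3c + d = -146
  64a + 16b + 4c + d = -313
  125a + 25b + 5c + d = -580
  216a + 36b + 6c + d = -971
Solving the system yields a = -4, b = -2, c = -5, d = -5.
So h(x) = -4x³ - 2x² - 5x - 5.
Then h(10) = -4255.

-4255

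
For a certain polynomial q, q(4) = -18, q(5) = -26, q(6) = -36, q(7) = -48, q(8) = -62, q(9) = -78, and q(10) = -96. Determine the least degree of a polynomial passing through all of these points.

Forward differences of the values at t = 4, 5, 6, 7, 8, 9, 10:
  q  : -18  -26  -36  -48  -62  -78  -96
  Δ  : -8  -10  -12  -14  -16  -18
  Δ^2: -2  -2  -2  -2  -2
  Δ^3: 0  0  0  0
  Δ^4: 0  0  0
  Δ^5: 0  0
  Δ^6: 0
The second differences are constant (-2) and nonzero, while all higher differences vanish, so the minimal degree is 2.

2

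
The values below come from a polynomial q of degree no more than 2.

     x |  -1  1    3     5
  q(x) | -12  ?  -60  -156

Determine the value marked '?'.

On equispaced nodes a degree-2 polynomial has vanishing third forward difference, so
  - q(-1) + 3·q(1) - 3·q(3) + q(5) = 0.
Substituting the known values and solving for q(1):
  3·q(1) = -36
  q(1) = -12.

-12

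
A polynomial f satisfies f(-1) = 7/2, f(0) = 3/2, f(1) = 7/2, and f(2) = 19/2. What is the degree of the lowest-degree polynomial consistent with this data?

Forward differences of the values at n = -1, 0, 1, 2:
  f  : 7/2  3/2  7/2  19/2
  Δ  : -2  2  6
  Δ^2: 4  4
  Δ^3: 0
The second differences are constant (4) and nonzero, while all higher differences vanish, so the minimal degree is 2.

2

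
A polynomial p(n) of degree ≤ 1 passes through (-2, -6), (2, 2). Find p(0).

Using the Lagrange interpolation formula with nodes -2, 2:
  L_0(n) = (n - 2) / -4
  L_1(n) = (n + 2) / 4
Then p(n) = -6·L_0(n) + 2·L_1(n).
Expanding and collecting terms gives p(n) = 2n - 2.
Evaluating at n = 0: p(0) = -2.

-2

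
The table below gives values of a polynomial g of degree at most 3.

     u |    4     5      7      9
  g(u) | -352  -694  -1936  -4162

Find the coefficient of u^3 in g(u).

-6

Write g(u) = au^3 + bu^2 + cu + d. Substituting each data point gives a linear system:
  64a + 16b + 4c + d = -352
  125a + 25b + 5c + d = -694
  343a + 49b + 7c + d = -1936
  729a + 81b + 9c + d = -4162
Solving the system yields a = -6, b = 3, c = -3, d = -4.
So g(u) = -6u^3 + 3u^2 - 3u - 4.
The leading coefficient is -6.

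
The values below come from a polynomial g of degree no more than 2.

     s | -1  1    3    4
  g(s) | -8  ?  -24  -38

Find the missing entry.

-8

The 3 known points determine the degree-2 polynomial uniquely.
Write g(s) = as^2 + bs + c. Substituting each data point gives a linear system:
  a - b + c = -8
  9a + 3b + c = -24
  16a + 4b + c = -38
Solving the system yields a = -2, b = 0, c = -6.
So g(s) = -2s^2 - 6.
Then g(1) = -8.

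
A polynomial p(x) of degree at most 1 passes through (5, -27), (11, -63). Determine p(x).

Using the Lagrange interpolation formula with nodes 5, 11:
  L_0(x) = (x - 11) / -6
  L_1(x) = (x - 5) / 6
Then p(x) = -27·L_0(x) - 63·L_1(x).
Expanding and collecting terms gives p(x) = -6x + 3.
Check: p(5) = -27. ✓

p(x) = -6x + 3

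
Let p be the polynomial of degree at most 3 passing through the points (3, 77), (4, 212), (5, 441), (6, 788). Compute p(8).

Forward differences of the values at t = 3, 4, 5, 6:
  p  : 77  212  441  788
  Δ  : 135  229  347
  Δ^2: 94  118
  Δ^3: 24
The third differences are constant, confirming degree 3.
Interpolating (Newton forward form) and evaluating at t = 8 gives p(8) = 1932.

1932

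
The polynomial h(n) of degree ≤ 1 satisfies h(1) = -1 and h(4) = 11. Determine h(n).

Using the Lagrange interpolation formula with nodes 1, 4:
  L_0(n) = (n - 4) / -3
  L_1(n) = (n - 1) / 3
Then h(n) = -1·L_0(n) + 11·L_1(n).
Expanding and collecting terms gives h(n) = 4n - 5.
Check: h(1) = -1. ✓

h(n) = 4n - 5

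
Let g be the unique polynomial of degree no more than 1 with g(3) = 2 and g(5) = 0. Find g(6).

Using the Lagrange interpolation formula with nodes 3, 5:
  L_0(t) = (t - 5) / -2
  L_1(t) = (t - 3) / 2
Then g(t) = 2·L_0(t) + 0·L_1(t).
Expanding and collecting terms gives g(t) = -t + 5.
Evaluating at t = 6: g(6) = -1.

-1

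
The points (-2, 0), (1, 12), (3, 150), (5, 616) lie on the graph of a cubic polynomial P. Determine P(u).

P(u) = 4u^3 + 5u^2 - 3u + 6

Write P(u) = au^3 + bu^2 + cu + d. Substituting each data point gives a linear system:
  -8a + 4b - 2c + d = 0
  a + b + c + d = 12
  27a + 9b + 3c + d = 150
  125a + 25b + 5c + d = 616
Solving the system yields a = 4, b = 5, c = -3, d = 6.
So P(u) = 4u³ + 5u² - 3u + 6.
Check: P(-2) = 0. ✓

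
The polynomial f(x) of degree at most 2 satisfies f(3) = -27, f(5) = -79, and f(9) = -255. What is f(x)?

Using the Lagrange interpolation formula with nodes 3, 5, 9:
  L_0(x) = (x - 5)(x - 9) / 12
  L_1(x) = (x - 3)(x - 9) / -8
  L_2(x) = (x - 3)(x - 5) / 24
Then f(x) = -27·L_0(x) - 79·L_1(x) - 255·L_2(x).
Expanding and collecting terms gives f(x) = -3x² - 2x + 6.
Check: f(5) = -79. ✓

f(x) = -3x^2 - 2x + 6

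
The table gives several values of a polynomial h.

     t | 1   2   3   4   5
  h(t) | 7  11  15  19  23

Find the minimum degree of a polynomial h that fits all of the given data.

1

Forward differences of the values at t = 1, 2, 3, 4, 5:
  h  : 7  11  15  19  23
  Δ  : 4  4  4  4
  Δ^2: 0  0  0
  Δ^3: 0  0
  Δ^4: 0
The first differences are constant (4) and nonzero, while all higher differences vanish, so the minimal degree is 1.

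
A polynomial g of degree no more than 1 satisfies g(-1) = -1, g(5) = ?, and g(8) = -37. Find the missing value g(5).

The 2 known points determine the degree-1 polynomial uniquely.
Write g(n) = an + b. Substituting each data point gives a linear system:
  -a + b = -1
  8a + b = -37
Solving the system yields a = -4, b = -5.
So g(n) = -4n - 5.
Then g(5) = -25.

-25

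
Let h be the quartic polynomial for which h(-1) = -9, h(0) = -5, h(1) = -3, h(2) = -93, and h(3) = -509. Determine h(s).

Write h(s) = as^4 + bs^3 + cs^2 + ds + e. Substituting each data point gives a linear system:
  a - b + c - d + e = -9
  e = -5
  a + b + c + d + e = -3
  16a + 8b + 4c + 2d + e = -93
  81a + 27b + 9c + 3d + e = -509
Solving the system yields a = -6, b = -3, c = 5, d = 6, e = -5.
So h(s) = -6s^4 - 3s^3 + 5s^2 + 6s - 5.
Check: h(-1) = -9. ✓

h(s) = -6s^4 - 3s^3 + 5s^2 + 6s - 5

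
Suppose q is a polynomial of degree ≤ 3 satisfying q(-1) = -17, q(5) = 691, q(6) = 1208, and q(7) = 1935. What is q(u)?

Write q(u) = au^3 + bu^2 + cu + d. Substituting each data point gives a linear system:
  -a + b - c + d = -17
  125a + 25b + 5c + d = 691
  216a + 36b + 6c + d = 1208
  343a + 49b + 7c + d = 1935
Solving the system yields a = 6, b = -3, c = 4, d = -4.
So q(u) = 6u^3 - 3u^2 + 4u - 4.
Check: q(6) = 1208. ✓

q(u) = 6u^3 - 3u^2 + 4u - 4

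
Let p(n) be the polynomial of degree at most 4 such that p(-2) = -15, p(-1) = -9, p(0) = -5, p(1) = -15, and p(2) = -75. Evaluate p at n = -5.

-285

Forward differences of the values at n = -2, -1, 0, 1, 2:
  p  : -15  -9  -5  -15  -75
  Δ  : 6  4  -10  -60
  Δ^2: -2  -14  -50
  Δ^3: -12  -36
  Δ^4: -24
The fourth differences are constant, confirming degree 4.
Interpolating (Newton forward form) and evaluating at n = -5 gives p(-5) = -285.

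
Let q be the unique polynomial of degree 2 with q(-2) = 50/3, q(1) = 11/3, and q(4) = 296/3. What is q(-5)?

413/3

Forward differences of the values at t = -2, 1, 4:
  q  : 50/3  11/3  296/3
  Δ  : -13  95
  Δ^2: 108
The second differences are constant, confirming degree 2.
Interpolating (Newton forward form) and evaluating at t = -5 gives q(-5) = 413/3.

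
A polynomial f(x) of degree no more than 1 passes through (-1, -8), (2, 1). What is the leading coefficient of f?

3

Write f(x) = ax + b. Substituting each data point gives a linear system:
  -a + b = -8
  2a + b = 1
Solving the system yields a = 3, b = -5.
So f(x) = 3x - 5.
The leading coefficient is 3.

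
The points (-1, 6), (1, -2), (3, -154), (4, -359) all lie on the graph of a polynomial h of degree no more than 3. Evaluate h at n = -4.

273

Using the Lagrange interpolation formula with nodes -1, 1, 3, 4:
  L_0(n) = (n - 1)(n - 3)(n - 4) / -40
  L_1(n) = (n + 1)(n - 3)(n - 4) / 12
  L_2(n) = (n + 1)(n - 1)(n - 4) / -8
  L_3(n) = (n + 1)(n - 1)(n - 3) / 15
Then h(n) = 6·L_0(n) - 2·L_1(n) - 154·L_2(n) - 359·L_3(n).
Expanding and collecting terms gives h(n) = -5n³ - 3n² + n + 5.
Evaluating at n = -4: h(-4) = 273.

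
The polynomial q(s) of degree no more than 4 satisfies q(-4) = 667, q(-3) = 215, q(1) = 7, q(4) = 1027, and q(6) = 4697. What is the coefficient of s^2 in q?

5

Write q(s) = as^4 + bs^3 + cs^2 + ds + e. Substituting each data point gives a linear system:
  256a - 64b + 16c - 4d + e = 667
  81a - 27b + 9c - 3d + e = 215
  a + b + c + d + e = 7
  256a + 64b + 16c + 4d + e = 1027
  1296a + 216b + 36c + 6d + e = 4697
Solving the system yields a = 3, b = 3, c = 5, d = -3, e = -1.
So q(s) = 3s⁴ + 3s³ + 5s² - 3s - 1.
The coefficient of s^2 is 5.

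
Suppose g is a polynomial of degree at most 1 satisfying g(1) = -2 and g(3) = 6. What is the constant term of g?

Write g(t) = at + b. Substituting each data point gives a linear system:
  a + b = -2
  3a + b = 6
Solving the system yields a = 4, b = -6.
So g(t) = 4t - 6.
The constant term is -6.

-6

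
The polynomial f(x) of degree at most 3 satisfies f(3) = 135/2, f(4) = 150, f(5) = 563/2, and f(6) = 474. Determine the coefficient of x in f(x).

5

Write f(x) = ax^3 + bx^2 + cx + d. Substituting each data point gives a linear system:
  27a + 9b + 3c + d = 135/2
  64a + 16b + 4c + d = 150
  125a + 25b + 5c + d = 563/2
  216a + 36b + 6c + d = 474
Solving the system yields a = 2, b = 1/2, c = 5, d = -6.
So f(x) = 2x^3 + (1/2)x^2 + 5x - 6.
The coefficient of x is 5.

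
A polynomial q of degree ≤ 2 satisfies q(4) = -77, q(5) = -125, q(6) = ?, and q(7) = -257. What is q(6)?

-185

On equispaced nodes a degree-2 polynomial has vanishing third forward difference, so
  - q(4) + 3·q(5) - 3·q(6) + q(7) = 0.
Substituting the known values and solving for q(6):
  -3·q(6) = 555
  q(6) = -185.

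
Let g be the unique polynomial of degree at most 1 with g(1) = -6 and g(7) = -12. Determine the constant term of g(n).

Write g(n) = an + b. Substituting each data point gives a linear system:
  a + b = -6
  7a + b = -12
Solving the system yields a = -1, b = -5.
So g(n) = -n - 5.
The constant term is -5.

-5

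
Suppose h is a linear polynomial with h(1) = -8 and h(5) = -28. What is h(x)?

Using the Lagrange interpolation formula with nodes 1, 5:
  L_0(x) = (x - 5) / -4
  L_1(x) = (x - 1) / 4
Then h(x) = -8·L_0(x) - 28·L_1(x).
Expanding and collecting terms gives h(x) = -5x - 3.
Check: h(1) = -8. ✓

h(x) = -5x - 3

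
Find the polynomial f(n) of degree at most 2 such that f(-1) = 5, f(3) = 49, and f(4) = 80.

Using the Lagrange interpolation formula with nodes -1, 3, 4:
  L_0(n) = (n - 3)(n - 4) / 20
  L_1(n) = (n + 1)(n - 4) / -4
  L_2(n) = (n + 1)(n - 3) / 5
Then f(n) = 5·L_0(n) + 49·L_1(n) + 80·L_2(n).
Expanding and collecting terms gives f(n) = 4n^2 + 3n + 4.
Check: f(-1) = 5. ✓

f(n) = 4n^2 + 3n + 4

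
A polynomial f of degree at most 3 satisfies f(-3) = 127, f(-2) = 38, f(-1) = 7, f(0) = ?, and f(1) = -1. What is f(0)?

On equispaced nodes a degree-3 polynomial has vanishing fourth forward difference, so
  f(-3) - 4·f(-2) + 6·f(-1) - 4·f(0) + f(1) = 0.
Substituting the known values and solving for f(0):
  -4·f(0) = -16
  f(0) = 4.

4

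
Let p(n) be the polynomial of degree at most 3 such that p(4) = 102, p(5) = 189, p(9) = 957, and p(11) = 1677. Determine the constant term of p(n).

Write p(n) = an^3 + bn^2 + cn + d. Substituting each data point gives a linear system:
  64a + 16b + 4c + d = 102
  125a + 25b + 5c + d = 189
  729a + 81b + 9c + d = 957
  1331a + 121b + 11c + d = 1677
Solving the system yields a = 1, b = 3, c = -1, d = -6.
So p(n) = n^3 + 3n^2 - n - 6.
The constant term is -6.

-6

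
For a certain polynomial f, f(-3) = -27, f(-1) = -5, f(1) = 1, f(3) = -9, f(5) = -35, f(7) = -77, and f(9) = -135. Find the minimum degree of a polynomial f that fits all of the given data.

Forward differences of the values at t = -3, -1, 1, 3, 5, 7, 9:
  f  : -27  -5  1  -9  -35  -77  -135
  Δ  : 22  6  -10  -26  -42  -58
  Δ^2: -16  -16  -16  -16  -16
  Δ^3: 0  0  0  0
  Δ^4: 0  0  0
  Δ^5: 0  0
  Δ^6: 0
The second differences are constant (-16) and nonzero, while all higher differences vanish, so the minimal degree is 2.

2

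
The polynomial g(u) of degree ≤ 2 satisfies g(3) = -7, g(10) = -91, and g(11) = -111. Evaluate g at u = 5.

-21

Using the Lagrange interpolation formula with nodes 3, 10, 11:
  L_0(u) = (u - 10)(u - 11) / 56
  L_1(u) = (u - 3)(u - 11) / -7
  L_2(u) = (u - 3)(u - 10) / 8
Then g(u) = -7·L_0(u) - 91·L_1(u) - 111·L_2(u).
Expanding and collecting terms gives g(u) = -u² + u - 1.
Evaluating at u = 5: g(5) = -21.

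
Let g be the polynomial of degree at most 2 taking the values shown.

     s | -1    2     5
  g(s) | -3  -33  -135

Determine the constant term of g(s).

Write g(s) = as^2 + bs + c. Substituting each data point gives a linear system:
  a - b + c = -3
  4a + 2b + c = -33
  25a + 5b + c = -135
Solving the system yields a = -4, b = -6, c = -5.
So g(s) = -4s^2 - 6s - 5.
The constant term is -5.

-5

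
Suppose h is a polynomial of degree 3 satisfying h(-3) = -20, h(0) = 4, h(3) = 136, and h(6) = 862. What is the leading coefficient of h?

3

Write h(n) = an^3 + bn^2 + cn + d. Substituting each data point gives a linear system:
  -27a + 9b - 3c + d = -20
  d = 4
  27a + 9b + 3c + d = 136
  216a + 36b + 6c + d = 862
Solving the system yields a = 3, b = 6, c = -1, d = 4.
So h(n) = 3n^3 + 6n^2 - n + 4.
The leading coefficient is 3.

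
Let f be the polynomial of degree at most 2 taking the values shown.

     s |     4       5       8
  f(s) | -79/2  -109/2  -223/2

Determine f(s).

Write f(s) = as^2 + bs + c. Substituting each data point gives a linear system:
  16a + 4b + c = -79/2
  25a + 5b + c = -109/2
  64a + 8b + c = -223/2
Solving the system yields a = -1, b = -6, c = 1/2.
So f(s) = -s² - 6s + 1/2.
Check: f(4) = -79/2. ✓

f(s) = -s^2 - 6s + 1/2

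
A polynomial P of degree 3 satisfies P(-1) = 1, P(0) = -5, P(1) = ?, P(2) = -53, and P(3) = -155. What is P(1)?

On equispaced nodes a degree-3 polynomial has vanishing fourth forward difference, so
  P(-1) - 4·P(0) + 6·P(1) - 4·P(2) + P(3) = 0.
Substituting the known values and solving for P(1):
  6·P(1) = -78
  P(1) = -13.

-13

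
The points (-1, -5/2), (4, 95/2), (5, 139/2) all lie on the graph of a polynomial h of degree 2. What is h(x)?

h(x) = 2x^2 + 4x - 1/2

Write h(x) = ax^2 + bx + c. Substituting each data point gives a linear system:
  a - b + c = -5/2
  16a + 4b + c = 95/2
  25a + 5b + c = 139/2
Solving the system yields a = 2, b = 4, c = -1/2.
So h(x) = 2x^2 + 4x - 1/2.
Check: h(5) = 139/2. ✓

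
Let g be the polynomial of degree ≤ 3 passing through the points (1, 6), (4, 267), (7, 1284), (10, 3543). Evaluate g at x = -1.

12

Using the Lagrange interpolation formula with nodes 1, 4, 7, 10:
  L_0(x) = (x - 4)(x - 7)(x - 10) / -162
  L_1(x) = (x - 1)(x - 7)(x - 10) / 54
  L_2(x) = (x - 1)(x - 4)(x - 10) / -54
  L_3(x) = (x - 1)(x - 4)(x - 7) / 162
Then g(x) = 6·L_0(x) + 267·L_1(x) + 1284·L_2(x) + 3543·L_3(x).
Expanding and collecting terms gives g(x) = 3x³ + 6x² - 6x + 3.
Evaluating at x = -1: g(-1) = 12.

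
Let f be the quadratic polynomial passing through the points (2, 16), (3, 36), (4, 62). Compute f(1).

Write f(t) = at^2 + bt + c. Substituting each data point gives a linear system:
  4a + 2b + c = 16
  9a + 3b + c = 36
  16a + 4b + c = 62
Solving the system yields a = 3, b = 5, c = -6.
So f(t) = 3t² + 5t - 6.
Then f(1) = 2.

2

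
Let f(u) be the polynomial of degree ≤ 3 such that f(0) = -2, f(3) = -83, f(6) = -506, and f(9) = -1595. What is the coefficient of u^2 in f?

-1

Write f(u) = au^3 + bu^2 + cu + d. Substituting each data point gives a linear system:
  d = -2
  27a + 9b + 3c + d = -83
  216a + 36b + 6c + d = -506
  729a + 81b + 9c + d = -1595
Solving the system yields a = -2, b = -1, c = -6, d = -2.
So f(u) = -2u^3 - u^2 - 6u - 2.
The coefficient of u^2 is -1.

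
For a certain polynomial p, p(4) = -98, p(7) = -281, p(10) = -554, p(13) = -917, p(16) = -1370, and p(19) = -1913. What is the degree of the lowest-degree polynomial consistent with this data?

Forward differences of the values at u = 4, 7, 10, 13, 16, 19:
  p  : -98  -281  -554  -917  -1370  -1913
  Δ  : -183  -273  -363  -453  -543
  Δ^2: -90  -90  -90  -90
  Δ^3: 0  0  0
  Δ^4: 0  0
  Δ^5: 0
The second differences are constant (-90) and nonzero, while all higher differences vanish, so the minimal degree is 2.

2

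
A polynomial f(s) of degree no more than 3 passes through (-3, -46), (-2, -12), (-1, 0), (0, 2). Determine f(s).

Using the Lagrange interpolation formula with nodes -3, -2, -1, 0:
  L_0(s) = (s + 2)(s + 1)s / -6
  L_1(s) = (s + 3)(s + 1)s / 2
  L_2(s) = (s + 3)(s + 2)s / -2
  L_3(s) = (s + 3)(s + 2)(s + 1) / 6
Then f(s) = -46·L_0(s) - 12·L_1(s) + 0·L_2(s) + 2·L_3(s).
Expanding and collecting terms gives f(s) = 2s^3 + s^2 + s + 2.
Check: f(-3) = -46. ✓

f(s) = 2s^3 + s^2 + s + 2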